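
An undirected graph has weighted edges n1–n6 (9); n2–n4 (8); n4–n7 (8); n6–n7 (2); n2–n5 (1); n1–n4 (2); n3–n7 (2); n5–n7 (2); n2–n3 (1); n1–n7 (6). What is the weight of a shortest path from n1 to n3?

Comparing a few candidate routes:
n1 - n4 - n2 - n3: 2 + 8 + 1 = 11
n1 - n7 - n3: 6 + 2 = 8
n1 - n6 - n7 - n3: 9 + 2 + 2 = 13
n1 - n7 - n5 - n2 - n3: 6 + 2 + 1 + 1 = 10
n1 - n4 - n7 - n3: 2 + 8 + 2 = 12
n1 - n4 - n7 - n5 - n2 - n3: 2 + 8 + 2 + 1 + 1 = 14
Shortest: 8.

8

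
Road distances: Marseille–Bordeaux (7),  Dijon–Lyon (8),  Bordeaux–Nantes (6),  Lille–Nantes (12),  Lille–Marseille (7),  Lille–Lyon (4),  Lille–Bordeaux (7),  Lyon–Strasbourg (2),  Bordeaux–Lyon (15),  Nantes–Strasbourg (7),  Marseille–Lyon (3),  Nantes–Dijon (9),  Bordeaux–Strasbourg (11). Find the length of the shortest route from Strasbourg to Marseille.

A few of the Strasbourg→Marseille routes:
Strasbourg-Bordeaux-Marseille: 11 + 7 = 18
Strasbourg-Lyon-Bordeaux-Marseille: 2 + 15 + 7 = 24
Strasbourg-Lyon-Marseille: 2 + 3 = 5
Strasbourg-Lyon-Lille-Marseille: 2 + 4 + 7 = 13
Strasbourg-Lyon-Lille-Bordeaux-Marseille: 2 + 4 + 7 + 7 = 20
Strasbourg-Nantes-Bordeaux-Marseille: 7 + 6 + 7 = 20
Shortest: 5.

5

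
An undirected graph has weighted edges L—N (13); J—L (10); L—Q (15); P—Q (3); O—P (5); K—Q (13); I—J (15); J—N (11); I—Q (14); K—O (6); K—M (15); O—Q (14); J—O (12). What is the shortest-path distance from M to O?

Paths from M to O:
M -> K -> Q -> L -> N -> J -> O: 15 + 13 + 15 + 13 + 11 + 12 = 79
M -> K -> Q -> I -> J -> O: 15 + 13 + 14 + 15 + 12 = 69
M -> K -> Q -> P -> O: 15 + 13 + 3 + 5 = 36
M -> K -> Q -> L -> J -> O: 15 + 13 + 15 + 10 + 12 = 65
M -> K -> O: 15 + 6 = 21
M -> K -> Q -> O: 15 + 13 + 14 = 42
The minimum is 21.

21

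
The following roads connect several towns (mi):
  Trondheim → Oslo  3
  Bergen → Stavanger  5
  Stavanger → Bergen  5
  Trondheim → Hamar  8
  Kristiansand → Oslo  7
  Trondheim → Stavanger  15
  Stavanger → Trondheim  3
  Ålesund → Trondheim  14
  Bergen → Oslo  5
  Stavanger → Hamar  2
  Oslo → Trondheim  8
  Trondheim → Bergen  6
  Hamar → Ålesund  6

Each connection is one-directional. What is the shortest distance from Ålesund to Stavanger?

25

Routes from Ålesund to Stavanger:
Ålesund - Trondheim - Stavanger: 14 + 15 = 29
Ålesund - Trondheim - Bergen - Stavanger: 14 + 6 + 5 = 25
Shortest: 25 mi.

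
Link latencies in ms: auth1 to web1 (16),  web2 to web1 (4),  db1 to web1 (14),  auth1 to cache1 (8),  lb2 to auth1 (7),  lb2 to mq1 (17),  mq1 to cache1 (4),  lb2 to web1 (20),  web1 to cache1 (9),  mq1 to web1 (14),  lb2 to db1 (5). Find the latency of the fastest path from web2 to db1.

A few of the web2→db1 routes:
web2 - web1 - lb2 - db1: 4 + 20 + 5 = 29
web2 - web1 - db1: 4 + 14 = 18
web2 - web1 - cache1 - mq1 - lb2 - db1: 4 + 9 + 4 + 17 + 5 = 39
web2 - web1 - auth1 - lb2 - db1: 4 + 16 + 7 + 5 = 32
web2 - web1 - cache1 - auth1 - lb2 - db1: 4 + 9 + 8 + 7 + 5 = 33
web2 - web1 - mq1 - lb2 - db1: 4 + 14 + 17 + 5 = 40
Shortest: 18 ms.

18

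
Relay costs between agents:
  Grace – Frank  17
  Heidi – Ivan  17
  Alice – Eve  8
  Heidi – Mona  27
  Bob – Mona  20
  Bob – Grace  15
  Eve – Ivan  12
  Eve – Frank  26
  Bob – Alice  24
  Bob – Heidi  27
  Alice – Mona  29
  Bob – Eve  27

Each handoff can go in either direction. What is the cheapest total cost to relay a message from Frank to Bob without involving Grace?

53

A few of the Frank→Bob routes:
Frank - Eve - Bob: 26 + 27 = 53
Frank - Eve - Ivan - Heidi - Bob: 26 + 12 + 17 + 27 = 82
Frank - Eve - Ivan - Heidi - Mona - Bob: 26 + 12 + 17 + 27 + 20 = 102
Frank - Eve - Alice - Mona - Bob: 26 + 8 + 29 + 20 = 83
Frank - Eve - Alice - Bob: 26 + 8 + 24 = 58
Shortest: 53.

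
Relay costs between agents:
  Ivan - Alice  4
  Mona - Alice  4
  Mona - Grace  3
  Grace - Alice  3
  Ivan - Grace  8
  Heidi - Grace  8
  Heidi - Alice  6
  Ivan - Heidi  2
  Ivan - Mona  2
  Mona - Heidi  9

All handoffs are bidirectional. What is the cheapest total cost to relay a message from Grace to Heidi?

7

A few of the Grace→Heidi routes:
Grace-Alice-Ivan-Heidi: 3 + 4 + 2 = 9
Grace-Heidi: 8
Grace-Mona-Ivan-Heidi: 3 + 2 + 2 = 7
Shortest: 7.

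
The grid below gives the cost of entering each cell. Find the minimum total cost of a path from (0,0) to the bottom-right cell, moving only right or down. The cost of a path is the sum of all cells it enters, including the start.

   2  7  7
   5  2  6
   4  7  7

22

Path [0,0] -> [1,0] -> [1,1] -> [1,2] -> [2,2]: 2 + 5 + 2 + 6 + 7 = 22.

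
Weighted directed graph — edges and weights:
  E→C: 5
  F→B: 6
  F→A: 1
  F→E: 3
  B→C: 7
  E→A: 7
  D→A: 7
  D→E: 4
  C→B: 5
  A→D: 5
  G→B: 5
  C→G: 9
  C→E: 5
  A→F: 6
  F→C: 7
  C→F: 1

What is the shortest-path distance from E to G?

Paths from E to G:
E→C→G: 5 + 9 = 14
E→A→F→B→C→G: 7 + 6 + 6 + 7 + 9 = 35
E→A→F→C→G: 7 + 6 + 7 + 9 = 29
Best route has total 14.

14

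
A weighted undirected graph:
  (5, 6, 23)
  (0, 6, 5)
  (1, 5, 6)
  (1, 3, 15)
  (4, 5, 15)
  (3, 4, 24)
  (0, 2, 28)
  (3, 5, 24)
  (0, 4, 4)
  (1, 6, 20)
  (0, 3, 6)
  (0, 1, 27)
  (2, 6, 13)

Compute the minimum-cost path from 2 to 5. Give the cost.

Some routes from 2 to 5:
2 -> 6 -> 0 -> 4 -> 5: 13 + 5 + 4 + 15 = 37
2 -> 6 -> 0 -> 3 -> 1 -> 5: 13 + 5 + 6 + 15 + 6 = 45
2 -> 6 -> 1 -> 5: 13 + 20 + 6 = 39
2 -> 6 -> 5: 13 + 23 = 36
2 -> 0 -> 4 -> 5: 28 + 4 + 15 = 47
The minimum is 36.

36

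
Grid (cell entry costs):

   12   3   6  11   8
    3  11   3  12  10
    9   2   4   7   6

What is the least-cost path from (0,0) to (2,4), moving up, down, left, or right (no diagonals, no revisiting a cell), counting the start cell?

Best path: [0,0] -> [0,1] -> [0,2] -> [1,2] -> [2,2] -> [2,3] -> [2,4]
Cost: 12 + 3 + 6 + 3 + 4 + 7 + 6 = 41

41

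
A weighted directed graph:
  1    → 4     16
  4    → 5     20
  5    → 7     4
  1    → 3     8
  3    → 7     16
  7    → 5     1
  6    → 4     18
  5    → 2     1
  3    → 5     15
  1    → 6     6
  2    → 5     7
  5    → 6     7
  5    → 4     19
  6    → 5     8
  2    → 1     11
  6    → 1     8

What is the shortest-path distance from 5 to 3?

Routes from 5 to 3:
5→6→1→3: 7 + 8 + 8 = 23
5→2→1→3: 1 + 11 + 8 = 20
Best route has total 20.

20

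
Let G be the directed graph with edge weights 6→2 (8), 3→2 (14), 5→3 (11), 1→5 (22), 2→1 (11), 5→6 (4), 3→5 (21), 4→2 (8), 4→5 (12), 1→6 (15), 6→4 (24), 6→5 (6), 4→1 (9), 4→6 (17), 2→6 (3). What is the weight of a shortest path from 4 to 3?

23

Comparing a few candidate routes:
4 - 5 - 3: 12 + 11 = 23
4 - 6 - 5 - 3: 17 + 6 + 11 = 34
4 - 1 - 5 - 3: 9 + 22 + 11 = 42
4 - 1 - 6 - 5 - 3: 9 + 15 + 6 + 11 = 41
4 - 2 - 6 - 5 - 3: 8 + 3 + 6 + 11 = 28
Best route has total 23.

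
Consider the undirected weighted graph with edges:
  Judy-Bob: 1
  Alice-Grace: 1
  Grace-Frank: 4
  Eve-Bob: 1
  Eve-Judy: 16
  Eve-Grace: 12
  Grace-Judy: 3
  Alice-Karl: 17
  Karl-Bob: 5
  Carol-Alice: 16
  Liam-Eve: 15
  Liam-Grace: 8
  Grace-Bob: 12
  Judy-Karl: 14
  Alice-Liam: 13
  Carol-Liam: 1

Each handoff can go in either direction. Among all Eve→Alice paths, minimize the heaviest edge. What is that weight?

A few of the Eve→Alice routes:
Eve-Bob-Judy-Grace-Alice: max(1, 1, 3, 1) = 3
Eve-Grace-Alice: max(12, 1) = 12
Eve-Bob-Grace-Alice: max(1, 12, 1) = 12
Best route has worst link 3.

3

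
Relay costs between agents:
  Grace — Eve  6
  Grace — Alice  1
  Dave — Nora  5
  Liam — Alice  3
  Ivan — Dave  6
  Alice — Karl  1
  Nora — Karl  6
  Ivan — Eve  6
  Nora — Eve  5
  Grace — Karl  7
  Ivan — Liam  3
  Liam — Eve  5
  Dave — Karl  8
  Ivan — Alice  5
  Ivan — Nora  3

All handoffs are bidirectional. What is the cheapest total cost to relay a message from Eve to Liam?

5

Some routes from Eve to Liam:
Eve - Ivan - Liam: 6 + 3 = 9
Eve - Liam: 5
Eve - Grace - Alice - Liam: 6 + 1 + 3 = 10
Eve - Nora - Ivan - Liam: 5 + 3 + 3 = 11
Best route has total 5.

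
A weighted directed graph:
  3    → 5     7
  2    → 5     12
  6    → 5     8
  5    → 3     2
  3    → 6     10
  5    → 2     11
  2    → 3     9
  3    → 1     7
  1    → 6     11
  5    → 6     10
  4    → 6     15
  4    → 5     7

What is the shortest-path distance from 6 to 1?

17

Candidate routes:
6 -> 5 -> 2 -> 3 -> 1: 8 + 11 + 9 + 7 = 35
6 -> 5 -> 3 -> 1: 8 + 2 + 7 = 17
Shortest: 17.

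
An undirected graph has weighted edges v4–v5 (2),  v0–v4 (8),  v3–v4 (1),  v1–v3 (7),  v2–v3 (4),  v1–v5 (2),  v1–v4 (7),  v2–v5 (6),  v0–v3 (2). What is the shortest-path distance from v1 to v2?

8

Comparing a few candidate routes:
v1-v5-v4-v3-v2: 2 + 2 + 1 + 4 = 9
v1-v4-v3-v2: 7 + 1 + 4 = 12
v1-v5-v2: 2 + 6 = 8
v1-v3-v4-v5-v2: 7 + 1 + 2 + 6 = 16
v1-v3-v2: 7 + 4 = 11
v1-v4-v5-v2: 7 + 2 + 6 = 15
The minimum is 8.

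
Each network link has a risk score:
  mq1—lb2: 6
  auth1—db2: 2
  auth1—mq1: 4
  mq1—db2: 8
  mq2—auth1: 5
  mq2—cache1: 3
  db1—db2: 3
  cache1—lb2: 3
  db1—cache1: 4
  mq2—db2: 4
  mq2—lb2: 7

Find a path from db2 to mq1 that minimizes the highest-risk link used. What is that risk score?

A few of the db2→mq1 routes:
db2→auth1→mq1: max(2, 4) = 4
db2→db1→cache1→mq2→auth1→mq1: max(3, 4, 3, 5, 4) = 5
db2→mq2→auth1→mq1: max(4, 5, 4) = 5
Best route has worst link 4.

4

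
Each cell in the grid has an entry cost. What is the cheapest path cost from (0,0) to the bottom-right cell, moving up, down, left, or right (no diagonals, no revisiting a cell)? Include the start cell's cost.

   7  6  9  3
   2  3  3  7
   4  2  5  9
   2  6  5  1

25

Take r0c0 r1c0 r1c1 r2c1 r2c2 r3c2 r3c3 for a total of 7 + 2 + 3 + 2 + 5 + 5 + 1 = 25.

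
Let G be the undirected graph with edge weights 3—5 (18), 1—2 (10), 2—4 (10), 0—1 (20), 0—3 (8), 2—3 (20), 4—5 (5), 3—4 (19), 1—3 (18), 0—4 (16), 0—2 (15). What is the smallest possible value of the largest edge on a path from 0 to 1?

Checking several routes:
0 → 2 → 1: max(15, 10) = 15
0 → 4 → 5 → 3 → 1: max(16, 5, 18, 18) = 18
0 → 4 → 2 → 1: max(16, 10, 10) = 16
Best route has worst link 15.

15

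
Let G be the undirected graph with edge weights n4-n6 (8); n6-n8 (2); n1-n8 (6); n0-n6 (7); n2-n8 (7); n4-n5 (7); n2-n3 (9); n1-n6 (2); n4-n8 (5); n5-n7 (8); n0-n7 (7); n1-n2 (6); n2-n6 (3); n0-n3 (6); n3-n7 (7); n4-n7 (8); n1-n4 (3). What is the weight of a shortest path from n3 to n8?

14

Checking several routes:
n3 - n2 - n8: 9 + 7 = 16
n3 - n0 - n6 - n8: 6 + 7 + 2 = 15
n3 - n2 - n6 - n8: 9 + 3 + 2 = 14
The minimum is 14.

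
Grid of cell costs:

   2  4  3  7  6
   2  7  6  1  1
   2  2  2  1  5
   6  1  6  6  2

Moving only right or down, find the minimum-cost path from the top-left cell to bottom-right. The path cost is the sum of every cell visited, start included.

18

Cheapest: [0,0] → [1,0] → [2,0] → [2,1] → [2,2] → [2,3] → [2,4] → [3,4]
  2 + 2 + 2 + 2 + 2 + 1 + 5 + 2 = 18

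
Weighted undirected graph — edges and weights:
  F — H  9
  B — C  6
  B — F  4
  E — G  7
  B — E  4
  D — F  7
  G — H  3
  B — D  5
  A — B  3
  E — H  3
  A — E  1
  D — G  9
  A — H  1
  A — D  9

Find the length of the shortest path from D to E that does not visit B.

Comparing a few candidate routes:
D → A → E: 9 + 1 = 10
D → A → H → E: 9 + 1 + 3 = 13
D → G → H → E: 9 + 3 + 3 = 15
D → G → H → A → E: 9 + 3 + 1 + 1 = 14
Best route has total 10.

10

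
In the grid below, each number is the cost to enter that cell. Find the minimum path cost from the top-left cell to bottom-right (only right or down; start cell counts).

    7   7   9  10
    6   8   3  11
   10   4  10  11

45

Path r0c0 -> r1c0 -> r1c1 -> r1c2 -> r2c2 -> r2c3: 7 + 6 + 8 + 3 + 10 + 11 = 45.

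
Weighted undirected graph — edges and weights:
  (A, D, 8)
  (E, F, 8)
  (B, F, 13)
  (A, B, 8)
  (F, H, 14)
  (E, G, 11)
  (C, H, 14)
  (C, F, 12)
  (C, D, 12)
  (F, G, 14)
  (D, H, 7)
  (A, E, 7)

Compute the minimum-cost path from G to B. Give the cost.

Comparing a few candidate routes:
G→F→H→D→A→B: 14 + 14 + 7 + 8 + 8 = 51
G→F→C→D→A→B: 14 + 12 + 12 + 8 + 8 = 54
G→F→B: 14 + 13 = 27
G→F→E→A→B: 14 + 8 + 7 + 8 = 37
G→E→F→B: 11 + 8 + 13 = 32
G→E→A→B: 11 + 7 + 8 = 26
Best route has total 26.

26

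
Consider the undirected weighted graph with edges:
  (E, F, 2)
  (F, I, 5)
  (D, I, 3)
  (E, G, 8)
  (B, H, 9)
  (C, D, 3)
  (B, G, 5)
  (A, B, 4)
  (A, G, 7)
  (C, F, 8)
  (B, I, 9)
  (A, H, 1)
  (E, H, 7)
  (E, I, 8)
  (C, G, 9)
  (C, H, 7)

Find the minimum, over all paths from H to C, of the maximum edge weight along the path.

Some routes from H to C:
H - A - G - E - I - F - C: max(1, 7, 8, 8, 5, 8) = 8
H - E - F - I - D - C: max(7, 2, 5, 3, 3) = 7
H - A - G - E - F - I - D - C: max(1, 7, 8, 2, 5, 3, 3) = 8
H - C: max(7) = 7
H - A - G - E - I - D - C: max(1, 7, 8, 8, 3, 3) = 8
H - A - G - E - F - C: max(1, 7, 8, 2, 8) = 8
The minimum achievable maximum is 7.

7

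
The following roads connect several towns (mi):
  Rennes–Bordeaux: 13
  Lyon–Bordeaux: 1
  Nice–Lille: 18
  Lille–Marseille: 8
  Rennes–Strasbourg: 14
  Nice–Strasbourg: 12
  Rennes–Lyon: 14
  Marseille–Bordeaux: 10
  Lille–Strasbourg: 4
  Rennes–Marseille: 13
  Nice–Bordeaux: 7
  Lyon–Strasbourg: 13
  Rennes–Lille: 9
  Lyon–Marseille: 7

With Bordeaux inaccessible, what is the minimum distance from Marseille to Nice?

24

Some routes from Marseille to Nice avoiding Bordeaux:
Marseille-Lille-Strasbourg-Nice: 8 + 4 + 12 = 24
Marseille-Lille-Nice: 8 + 18 = 26
Marseille-Lyon-Strasbourg-Nice: 7 + 13 + 12 = 32
Marseille-Rennes-Lille-Strasbourg-Nice: 13 + 9 + 4 + 12 = 38
Best route has total 24 mi.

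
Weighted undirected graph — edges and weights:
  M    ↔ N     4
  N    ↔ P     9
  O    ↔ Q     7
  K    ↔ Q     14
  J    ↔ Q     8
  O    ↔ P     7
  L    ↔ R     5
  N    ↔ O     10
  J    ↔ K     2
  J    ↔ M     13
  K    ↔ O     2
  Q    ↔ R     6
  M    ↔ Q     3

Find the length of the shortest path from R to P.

A few of the R→P routes:
R - Q - J - K - O - P: 6 + 8 + 2 + 2 + 7 = 25
R - Q - K - O - P: 6 + 14 + 2 + 7 = 29
R - Q - M - N - P: 6 + 3 + 4 + 9 = 22
R - Q - O - N - P: 6 + 7 + 10 + 9 = 32
R - Q - M - N - O - P: 6 + 3 + 4 + 10 + 7 = 30
R - Q - O - P: 6 + 7 + 7 = 20
Shortest: 20.

20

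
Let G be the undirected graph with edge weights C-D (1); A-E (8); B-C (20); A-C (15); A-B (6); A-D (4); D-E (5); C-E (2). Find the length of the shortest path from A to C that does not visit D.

Paths from A to C avoiding D:
A→E→C: 8 + 2 = 10
A→B→C: 6 + 20 = 26
A→C: 15
The minimum is 10.

10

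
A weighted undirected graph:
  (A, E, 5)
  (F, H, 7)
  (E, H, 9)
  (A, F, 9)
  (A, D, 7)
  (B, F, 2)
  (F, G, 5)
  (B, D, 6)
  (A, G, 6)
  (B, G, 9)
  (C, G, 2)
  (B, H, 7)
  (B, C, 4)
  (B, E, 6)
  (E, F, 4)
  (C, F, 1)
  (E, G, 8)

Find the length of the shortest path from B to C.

3

Some routes from B to C:
B - F - G - C: 2 + 5 + 2 = 9
B - E - F - C: 6 + 4 + 1 = 11
B - G - C: 9 + 2 = 11
B - C: 4
B - F - C: 2 + 1 = 3
B - G - F - C: 9 + 5 + 1 = 15
Best route has total 3.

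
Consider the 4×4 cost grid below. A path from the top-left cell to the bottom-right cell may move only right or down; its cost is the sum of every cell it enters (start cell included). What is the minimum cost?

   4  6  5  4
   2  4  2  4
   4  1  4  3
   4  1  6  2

Best path: [0,0] → [1,0] → [1,1] → [2,1] → [2,2] → [2,3] → [3,3]
Cost: 4 + 2 + 4 + 1 + 4 + 3 + 2 = 20
(Top row then right column would cost 28.)

20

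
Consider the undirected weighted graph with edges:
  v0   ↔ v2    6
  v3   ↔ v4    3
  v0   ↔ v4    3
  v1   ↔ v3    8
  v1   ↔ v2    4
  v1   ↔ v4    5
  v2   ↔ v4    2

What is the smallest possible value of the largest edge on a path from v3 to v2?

Checking several routes:
v3-v1-v4-v0-v2: max(8, 5, 3, 6) = 8
v3-v4-v1-v2: max(3, 5, 4) = 5
v3-v4-v2: max(3, 2) = 3
v3-v4-v0-v2: max(3, 3, 6) = 6
The minimum achievable maximum is 3.

3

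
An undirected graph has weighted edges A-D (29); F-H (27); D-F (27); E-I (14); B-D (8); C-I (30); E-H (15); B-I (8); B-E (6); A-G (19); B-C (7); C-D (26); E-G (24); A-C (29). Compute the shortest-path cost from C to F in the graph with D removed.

55

Candidate routes:
C→B→I→E→H→F: 7 + 8 + 14 + 15 + 27 = 71
C→A→G→E→H→F: 29 + 19 + 24 + 15 + 27 = 114
C→I→B→E→H→F: 30 + 8 + 6 + 15 + 27 = 86
C→I→E→H→F: 30 + 14 + 15 + 27 = 86
C→B→E→H→F: 7 + 6 + 15 + 27 = 55
Best route has total 55.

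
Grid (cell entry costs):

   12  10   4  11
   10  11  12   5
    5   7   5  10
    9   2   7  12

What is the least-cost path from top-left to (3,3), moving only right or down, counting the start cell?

Best path: r0c0 r1c0 r2c0 r2c1 r3c1 r3c2 r3c3
Cost: 12 + 10 + 5 + 7 + 2 + 7 + 12 = 55
(Top row then right column would cost 64.)

55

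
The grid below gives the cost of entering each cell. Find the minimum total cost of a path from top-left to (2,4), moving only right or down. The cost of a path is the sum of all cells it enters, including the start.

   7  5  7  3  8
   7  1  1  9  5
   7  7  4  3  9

Cheapest: [0,0] -> [0,1] -> [1,1] -> [1,2] -> [2,2] -> [2,3] -> [2,4]
  7 + 5 + 1 + 1 + 4 + 3 + 9 = 30

30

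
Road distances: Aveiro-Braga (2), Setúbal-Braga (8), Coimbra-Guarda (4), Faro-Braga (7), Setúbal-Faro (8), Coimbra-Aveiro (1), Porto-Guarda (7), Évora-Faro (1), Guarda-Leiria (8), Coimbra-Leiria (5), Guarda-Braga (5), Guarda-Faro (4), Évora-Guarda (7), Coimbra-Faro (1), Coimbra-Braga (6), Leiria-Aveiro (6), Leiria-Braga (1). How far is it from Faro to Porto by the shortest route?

11

A few of the Faro→Porto routes:
Faro-Coimbra-Aveiro-Braga-Guarda-Porto: 1 + 1 + 2 + 5 + 7 = 16
Faro-Coimbra-Guarda-Porto: 1 + 4 + 7 = 12
Faro-Évora-Guarda-Porto: 1 + 7 + 7 = 15
Faro-Braga-Guarda-Porto: 7 + 5 + 7 = 19
Faro-Guarda-Porto: 4 + 7 = 11
Best route has total 11.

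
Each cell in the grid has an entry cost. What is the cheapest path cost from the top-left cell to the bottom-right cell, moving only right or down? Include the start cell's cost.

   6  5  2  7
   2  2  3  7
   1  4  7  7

Cheapest: (0,0) (1,0) (1,1) (1,2) (1,3) (2,3)
  6 + 2 + 2 + 3 + 7 + 7 = 27
(Top row then right column would cost 34.)

27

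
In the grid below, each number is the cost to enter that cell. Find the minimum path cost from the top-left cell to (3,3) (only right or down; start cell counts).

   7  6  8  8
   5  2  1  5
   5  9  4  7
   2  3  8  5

31

Best path: (0,0)→(1,0)→(1,1)→(1,2)→(2,2)→(2,3)→(3,3)
Cost: 7 + 5 + 2 + 1 + 4 + 7 + 5 = 31
(Top row then right column would cost 46.)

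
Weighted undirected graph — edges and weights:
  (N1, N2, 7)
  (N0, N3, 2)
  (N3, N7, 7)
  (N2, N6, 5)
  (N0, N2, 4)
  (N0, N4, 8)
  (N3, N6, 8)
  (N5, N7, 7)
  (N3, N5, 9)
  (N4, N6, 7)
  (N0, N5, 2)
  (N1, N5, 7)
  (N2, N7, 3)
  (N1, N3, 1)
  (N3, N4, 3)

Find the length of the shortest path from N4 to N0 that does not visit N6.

5

A few of the N4→N0 routes:
N4-N3-N1-N2-N0: 3 + 1 + 7 + 4 = 15
N4-N3-N5-N0: 3 + 9 + 2 = 14
N4-N3-N1-N5-N0: 3 + 1 + 7 + 2 = 13
N4-N0: 8
N4-N3-N7-N2-N0: 3 + 7 + 3 + 4 = 17
N4-N3-N0: 3 + 2 = 5
Shortest: 5.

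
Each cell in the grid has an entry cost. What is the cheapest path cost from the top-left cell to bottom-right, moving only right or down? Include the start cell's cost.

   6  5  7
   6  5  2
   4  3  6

24

One optimal route is r0c0 → r0c1 → r1c1 → r1c2 → r2c2.
Its cost is 6 + 5 + 5 + 2 + 6 = 24.
For comparison, the top-then-right route costs 26.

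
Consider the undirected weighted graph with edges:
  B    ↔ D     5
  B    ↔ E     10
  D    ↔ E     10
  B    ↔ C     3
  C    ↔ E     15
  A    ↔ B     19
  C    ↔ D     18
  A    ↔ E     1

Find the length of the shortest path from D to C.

8

Comparing a few candidate routes:
D-E-B-C: 10 + 10 + 3 = 23
D-C: 18
D-B-C: 5 + 3 = 8
D-E-C: 10 + 15 = 25
Shortest: 8.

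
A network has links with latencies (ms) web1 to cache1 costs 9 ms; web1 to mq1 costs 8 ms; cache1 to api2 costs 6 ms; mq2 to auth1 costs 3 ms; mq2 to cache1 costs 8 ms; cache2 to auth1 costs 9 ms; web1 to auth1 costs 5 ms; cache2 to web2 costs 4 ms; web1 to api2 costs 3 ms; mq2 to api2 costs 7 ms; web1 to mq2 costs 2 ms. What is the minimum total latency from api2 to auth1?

8

Some routes from api2 to auth1:
api2→cache1→mq2→auth1: 6 + 8 + 3 = 17
api2→web1→mq2→auth1: 3 + 2 + 3 = 8
api2→mq2→web1→auth1: 7 + 2 + 5 = 14
api2→mq2→auth1: 7 + 3 = 10
api2→web1→auth1: 3 + 5 = 8
The minimum is 8 ms.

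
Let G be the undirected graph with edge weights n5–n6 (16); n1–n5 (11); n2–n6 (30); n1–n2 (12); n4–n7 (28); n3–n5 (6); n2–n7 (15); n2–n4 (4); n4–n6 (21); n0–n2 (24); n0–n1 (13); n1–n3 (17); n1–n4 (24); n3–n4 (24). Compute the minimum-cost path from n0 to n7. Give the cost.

Checking several routes:
n0 -> n1 -> n2 -> n7: 13 + 12 + 15 = 40
n0 -> n2 -> n4 -> n7: 24 + 4 + 28 = 56
n0 -> n1 -> n2 -> n4 -> n7: 13 + 12 + 4 + 28 = 57
n0 -> n1 -> n4 -> n2 -> n7: 13 + 24 + 4 + 15 = 56
n0 -> n2 -> n7: 24 + 15 = 39
The minimum is 39.

39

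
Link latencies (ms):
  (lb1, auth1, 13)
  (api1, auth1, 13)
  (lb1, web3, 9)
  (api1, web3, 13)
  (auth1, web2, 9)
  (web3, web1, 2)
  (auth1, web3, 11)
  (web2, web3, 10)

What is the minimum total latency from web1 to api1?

15

Candidate routes:
web1→web3→api1: 2 + 13 = 15
web1→web3→auth1→api1: 2 + 11 + 13 = 26
web1→web3→lb1→auth1→api1: 2 + 9 + 13 + 13 = 37
web1→web3→web2→auth1→api1: 2 + 10 + 9 + 13 = 34
The minimum is 15 ms.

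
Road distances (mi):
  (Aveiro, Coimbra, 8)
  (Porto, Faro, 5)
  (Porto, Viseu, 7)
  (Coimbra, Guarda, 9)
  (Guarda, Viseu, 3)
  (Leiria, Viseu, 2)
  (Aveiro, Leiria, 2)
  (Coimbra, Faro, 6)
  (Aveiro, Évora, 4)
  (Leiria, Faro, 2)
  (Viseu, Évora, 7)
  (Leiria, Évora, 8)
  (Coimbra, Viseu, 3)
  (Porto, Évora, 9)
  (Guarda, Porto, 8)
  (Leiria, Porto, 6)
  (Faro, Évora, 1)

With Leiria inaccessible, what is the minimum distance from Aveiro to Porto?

10

Comparing a few candidate routes:
Aveiro-Évora-Faro-Coimbra-Viseu-Porto: 4 + 1 + 6 + 3 + 7 = 21
Aveiro-Évora-Porto: 4 + 9 = 13
Aveiro-Évora-Faro-Porto: 4 + 1 + 5 = 10
Aveiro-Coimbra-Faro-Porto: 8 + 6 + 5 = 19
Aveiro-Évora-Viseu-Porto: 4 + 7 + 7 = 18
Aveiro-Coimbra-Viseu-Porto: 8 + 3 + 7 = 18
The minimum is 10 mi.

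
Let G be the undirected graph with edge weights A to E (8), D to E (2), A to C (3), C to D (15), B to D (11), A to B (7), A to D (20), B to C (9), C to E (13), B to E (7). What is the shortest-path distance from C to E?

11

Checking several routes:
C-E: 13
C-B-E: 9 + 7 = 16
C-D-E: 15 + 2 = 17
C-A-B-E: 3 + 7 + 7 = 17
C-B-D-E: 9 + 11 + 2 = 22
C-A-E: 3 + 8 = 11
Best route has total 11.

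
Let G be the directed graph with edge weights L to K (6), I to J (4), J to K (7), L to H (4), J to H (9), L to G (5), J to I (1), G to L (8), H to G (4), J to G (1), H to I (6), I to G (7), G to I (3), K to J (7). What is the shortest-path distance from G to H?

Paths from G to H:
G→I→J→H: 3 + 4 + 9 = 16
G→L→H: 8 + 4 = 12
G→L→K→J→H: 8 + 6 + 7 + 9 = 30
The minimum is 12.

12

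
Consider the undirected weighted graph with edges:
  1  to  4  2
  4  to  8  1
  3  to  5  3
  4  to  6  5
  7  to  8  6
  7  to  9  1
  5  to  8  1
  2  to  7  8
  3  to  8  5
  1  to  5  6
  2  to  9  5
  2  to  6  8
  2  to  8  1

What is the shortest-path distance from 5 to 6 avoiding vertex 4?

Some routes from 5 to 6 avoiding 4:
5-8-2-6: 1 + 1 + 8 = 10
5-3-8-2-6: 3 + 5 + 1 + 8 = 17
5-8-7-9-2-6: 1 + 6 + 1 + 5 + 8 = 21
Best route has total 10.

10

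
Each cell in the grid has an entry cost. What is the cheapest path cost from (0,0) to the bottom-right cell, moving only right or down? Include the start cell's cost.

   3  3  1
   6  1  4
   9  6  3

Path [0,0]→[0,1]→[0,2]→[1,2]→[2,2]: 3 + 3 + 1 + 4 + 3 = 14.

14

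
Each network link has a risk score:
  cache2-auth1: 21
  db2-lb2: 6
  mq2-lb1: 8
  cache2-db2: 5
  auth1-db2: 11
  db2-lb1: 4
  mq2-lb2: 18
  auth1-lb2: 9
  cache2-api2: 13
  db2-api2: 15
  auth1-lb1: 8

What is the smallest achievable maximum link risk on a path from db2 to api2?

13

Checking several routes:
db2 - api2: max(15) = 15
db2 - lb2 - auth1 - cache2 - api2: max(6, 9, 21, 13) = 21
db2 - lb2 - mq2 - lb1 - auth1 - cache2 - api2: max(6, 18, 8, 8, 21, 13) = 21
db2 - cache2 - api2: max(5, 13) = 13
Best route has worst link 13.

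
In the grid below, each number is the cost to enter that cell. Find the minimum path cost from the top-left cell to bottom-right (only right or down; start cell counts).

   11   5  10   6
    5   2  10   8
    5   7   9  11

Cheapest: [0,0] → [0,1] → [1,1] → [2,1] → [2,2] → [2,3]
  11 + 5 + 2 + 7 + 9 + 11 = 45
For comparison, the top-then-right route costs 51.

45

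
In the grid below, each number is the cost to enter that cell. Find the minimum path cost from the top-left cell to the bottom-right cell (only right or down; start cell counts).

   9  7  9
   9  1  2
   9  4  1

20

Path r0c0 r0c1 r1c1 r1c2 r2c2: 9 + 7 + 1 + 2 + 1 = 20.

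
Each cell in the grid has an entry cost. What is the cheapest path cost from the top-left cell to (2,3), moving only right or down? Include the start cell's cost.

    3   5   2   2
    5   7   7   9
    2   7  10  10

One optimal route is r0c0 r0c1 r0c2 r0c3 r1c3 r2c3.
Its cost is 3 + 5 + 2 + 2 + 9 + 10 = 31.

31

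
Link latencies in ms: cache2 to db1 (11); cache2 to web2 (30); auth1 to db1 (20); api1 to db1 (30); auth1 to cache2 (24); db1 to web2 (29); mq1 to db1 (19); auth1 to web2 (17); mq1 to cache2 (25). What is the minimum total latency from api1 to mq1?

Comparing a few candidate routes:
api1 -> db1 -> mq1: 30 + 19 = 49
api1 -> db1 -> cache2 -> mq1: 30 + 11 + 25 = 66
api1 -> db1 -> auth1 -> cache2 -> mq1: 30 + 20 + 24 + 25 = 99
api1 -> db1 -> web2 -> cache2 -> mq1: 30 + 29 + 30 + 25 = 114
Best route has total 49 ms.

49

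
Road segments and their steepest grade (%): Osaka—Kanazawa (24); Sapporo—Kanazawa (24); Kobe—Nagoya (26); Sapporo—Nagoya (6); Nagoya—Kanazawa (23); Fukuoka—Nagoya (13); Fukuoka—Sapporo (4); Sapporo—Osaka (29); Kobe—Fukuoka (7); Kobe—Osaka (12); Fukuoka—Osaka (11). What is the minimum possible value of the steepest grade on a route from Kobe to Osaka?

11

Some routes from Kobe to Osaka:
Kobe→Fukuoka→Sapporo→Kanazawa→Osaka: max(7, 4, 24, 24) = 24
Kobe→Osaka: max(12) = 12
Kobe→Fukuoka→Osaka: max(7, 11) = 11
Best route has worst link 11%.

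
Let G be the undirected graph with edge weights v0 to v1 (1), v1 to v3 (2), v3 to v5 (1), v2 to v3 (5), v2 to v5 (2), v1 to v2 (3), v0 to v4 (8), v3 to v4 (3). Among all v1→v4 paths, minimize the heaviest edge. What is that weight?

3

Paths from v1 to v4:
v1-v2-v5-v3-v4: max(3, 2, 1, 3) = 3
v1-v3-v4: max(2, 3) = 3
v1-v0-v4: max(1, 8) = 8
v1-v2-v3-v4: max(3, 5, 3) = 5
Best route has worst link 3.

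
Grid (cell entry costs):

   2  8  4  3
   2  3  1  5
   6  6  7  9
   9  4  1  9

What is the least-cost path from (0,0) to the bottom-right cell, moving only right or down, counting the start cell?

25

Take (0,0) (1,0) (1,1) (1,2) (2,2) (3,2) (3,3) for a total of 2 + 2 + 3 + 1 + 7 + 1 + 9 = 25.
For comparison, the top-then-right route costs 40.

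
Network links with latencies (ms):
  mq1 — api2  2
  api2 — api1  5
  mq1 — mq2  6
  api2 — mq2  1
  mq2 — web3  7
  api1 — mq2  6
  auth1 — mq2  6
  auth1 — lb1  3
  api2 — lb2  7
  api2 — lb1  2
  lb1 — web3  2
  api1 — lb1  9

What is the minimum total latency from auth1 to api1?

Some routes from auth1 to api1:
auth1 - mq2 - api1: 6 + 6 = 12
auth1 - lb1 - api2 - api1: 3 + 2 + 5 = 10
auth1 - lb1 - api2 - mq2 - api1: 3 + 2 + 1 + 6 = 12
auth1 - mq2 - api2 - api1: 6 + 1 + 5 = 12
auth1 - lb1 - api1: 3 + 9 = 12
The minimum is 10 ms.

10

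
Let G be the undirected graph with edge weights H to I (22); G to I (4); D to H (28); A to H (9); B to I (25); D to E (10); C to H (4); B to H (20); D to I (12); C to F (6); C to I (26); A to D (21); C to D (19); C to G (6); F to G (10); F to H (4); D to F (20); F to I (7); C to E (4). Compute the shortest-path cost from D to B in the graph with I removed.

Some routes from D to B avoiding I:
D → E → C → F → H → B: 10 + 4 + 6 + 4 + 20 = 44
D → H → B: 28 + 20 = 48
D → C → H → B: 19 + 4 + 20 = 43
D → F → H → B: 20 + 4 + 20 = 44
D → E → C → H → B: 10 + 4 + 4 + 20 = 38
The minimum is 38.

38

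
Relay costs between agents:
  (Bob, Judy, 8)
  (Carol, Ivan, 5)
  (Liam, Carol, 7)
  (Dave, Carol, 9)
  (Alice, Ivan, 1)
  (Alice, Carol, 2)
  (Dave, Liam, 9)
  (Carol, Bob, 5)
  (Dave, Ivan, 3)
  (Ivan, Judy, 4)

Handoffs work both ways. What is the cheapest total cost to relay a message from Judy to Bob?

Checking several routes:
Judy - Ivan - Carol - Bob: 4 + 5 + 5 = 14
Judy - Bob: 8
Judy - Ivan - Alice - Carol - Bob: 4 + 1 + 2 + 5 = 12
The minimum is 8.

8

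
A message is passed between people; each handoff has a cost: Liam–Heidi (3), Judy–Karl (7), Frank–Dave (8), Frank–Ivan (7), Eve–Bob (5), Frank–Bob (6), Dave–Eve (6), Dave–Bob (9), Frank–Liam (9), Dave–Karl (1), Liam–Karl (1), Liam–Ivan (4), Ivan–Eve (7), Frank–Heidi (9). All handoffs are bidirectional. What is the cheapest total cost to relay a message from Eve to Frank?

Some routes from Eve to Frank:
Eve - Dave - Karl - Liam - Frank: 6 + 1 + 1 + 9 = 17
Eve - Ivan - Frank: 7 + 7 = 14
Eve - Dave - Frank: 6 + 8 = 14
Eve - Bob - Frank: 5 + 6 = 11
Shortest: 11.

11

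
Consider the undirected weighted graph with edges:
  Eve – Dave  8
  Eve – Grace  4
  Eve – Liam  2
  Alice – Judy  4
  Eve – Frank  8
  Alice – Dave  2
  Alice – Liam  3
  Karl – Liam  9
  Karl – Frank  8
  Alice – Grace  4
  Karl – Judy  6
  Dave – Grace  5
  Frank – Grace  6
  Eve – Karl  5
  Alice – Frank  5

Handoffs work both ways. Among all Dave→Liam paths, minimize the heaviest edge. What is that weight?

Checking several routes:
Dave -> Grace -> Eve -> Karl -> Judy -> Alice -> Liam: max(5, 4, 5, 6, 4, 3) = 6
Dave -> Alice -> Grace -> Eve -> Liam: max(2, 4, 4, 2) = 4
Dave -> Grace -> Eve -> Liam: max(5, 4, 2) = 5
Dave -> Alice -> Liam: max(2, 3) = 3
Dave -> Grace -> Alice -> Liam: max(5, 4, 3) = 5
The minimum achievable maximum is 3.

3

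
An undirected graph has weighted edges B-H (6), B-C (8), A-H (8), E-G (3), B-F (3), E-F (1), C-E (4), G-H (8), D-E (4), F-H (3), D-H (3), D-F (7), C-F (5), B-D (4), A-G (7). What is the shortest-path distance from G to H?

7

Comparing a few candidate routes:
G-H: 8
G-E-F-H: 3 + 1 + 3 = 7
G-E-D-H: 3 + 4 + 3 = 10
G-E-F-B-H: 3 + 1 + 3 + 6 = 13
Shortest: 7.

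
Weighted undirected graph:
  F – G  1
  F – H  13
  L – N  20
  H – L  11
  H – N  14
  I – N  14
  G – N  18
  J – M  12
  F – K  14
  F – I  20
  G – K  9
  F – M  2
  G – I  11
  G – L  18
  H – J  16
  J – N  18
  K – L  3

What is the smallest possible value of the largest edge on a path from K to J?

12

Comparing a few candidate routes:
K - L - H - F - M - J: max(3, 11, 13, 2, 12) = 13
K - G - I - N - H - F - M - J: max(9, 11, 14, 14, 13, 2, 12) = 14
K - G - F - M - J: max(9, 1, 2, 12) = 12
Best route has worst link 12.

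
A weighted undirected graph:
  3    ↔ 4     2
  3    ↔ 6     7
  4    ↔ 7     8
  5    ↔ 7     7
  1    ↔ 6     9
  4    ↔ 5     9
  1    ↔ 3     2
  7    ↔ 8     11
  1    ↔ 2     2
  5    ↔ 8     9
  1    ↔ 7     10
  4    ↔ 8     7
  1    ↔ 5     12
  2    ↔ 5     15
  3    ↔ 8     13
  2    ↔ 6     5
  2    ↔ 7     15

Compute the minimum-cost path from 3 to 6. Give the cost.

7

A few of the 3→6 routes:
3 -> 1 -> 2 -> 6: 2 + 2 + 5 = 9
3 -> 4 -> 7 -> 1 -> 6: 2 + 8 + 10 + 9 = 29
3 -> 6: 7
3 -> 4 -> 7 -> 2 -> 6: 2 + 8 + 15 + 5 = 30
3 -> 1 -> 6: 2 + 9 = 11
3 -> 4 -> 7 -> 1 -> 2 -> 6: 2 + 8 + 10 + 2 + 5 = 27
Shortest: 7.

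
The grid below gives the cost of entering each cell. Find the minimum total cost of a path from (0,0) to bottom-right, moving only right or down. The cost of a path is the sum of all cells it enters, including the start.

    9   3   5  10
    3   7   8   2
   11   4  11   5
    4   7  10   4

36

Best path: [0,0] → [0,1] → [0,2] → [1,2] → [1,3] → [2,3] → [3,3]
Cost: 9 + 3 + 5 + 8 + 2 + 5 + 4 = 36
(Top row then right column would cost 38.)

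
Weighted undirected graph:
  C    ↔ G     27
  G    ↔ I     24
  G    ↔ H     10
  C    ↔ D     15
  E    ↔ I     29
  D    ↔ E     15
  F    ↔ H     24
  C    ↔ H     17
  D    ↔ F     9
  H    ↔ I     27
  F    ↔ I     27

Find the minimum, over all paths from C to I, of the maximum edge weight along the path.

24

Some routes from C to I:
C - D - F - H - G - I: max(15, 9, 24, 10, 24) = 24
C - H - G - I: max(17, 10, 24) = 24
C - D - F - H - I: max(15, 9, 24, 27) = 27
C - H - F - I: max(17, 24, 27) = 27
C - H - I: max(17, 27) = 27
C - D - F - I: max(15, 9, 27) = 27
The minimum achievable maximum is 24.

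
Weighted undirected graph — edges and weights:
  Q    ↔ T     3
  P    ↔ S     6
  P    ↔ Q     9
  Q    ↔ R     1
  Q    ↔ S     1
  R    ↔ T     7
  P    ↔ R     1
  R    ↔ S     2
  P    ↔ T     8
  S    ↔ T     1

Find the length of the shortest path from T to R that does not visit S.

Checking several routes:
T -> R: 7
T -> P -> R: 8 + 1 = 9
T -> Q -> R: 3 + 1 = 4
T -> Q -> P -> R: 3 + 9 + 1 = 13
The minimum is 4.

4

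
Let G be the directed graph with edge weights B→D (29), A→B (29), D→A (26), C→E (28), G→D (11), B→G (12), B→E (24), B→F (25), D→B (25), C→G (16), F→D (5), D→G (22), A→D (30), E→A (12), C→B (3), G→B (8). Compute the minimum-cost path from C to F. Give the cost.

Some routes from C to F:
C→G→D→A→B→F: 16 + 11 + 26 + 29 + 25 = 107
C→G→D→B→F: 16 + 11 + 25 + 25 = 77
C→G→B→F: 16 + 8 + 25 = 49
C→B→F: 3 + 25 = 28
C→E→A→B→F: 28 + 12 + 29 + 25 = 94
The minimum is 28.

28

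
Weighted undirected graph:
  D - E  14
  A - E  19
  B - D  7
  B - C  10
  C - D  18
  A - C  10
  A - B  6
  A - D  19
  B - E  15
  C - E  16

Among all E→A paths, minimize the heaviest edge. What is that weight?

Checking several routes:
E - B - A: max(15, 6) = 15
E - B - C - A: max(15, 10, 10) = 15
E - D - B - C - A: max(14, 7, 10, 10) = 14
E - D - B - A: max(14, 7, 6) = 14
The minimum achievable maximum is 14.

14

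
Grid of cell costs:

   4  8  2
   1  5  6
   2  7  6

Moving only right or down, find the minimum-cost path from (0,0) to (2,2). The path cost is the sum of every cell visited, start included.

Path r0c0 → r1c0 → r2c0 → r2c1 → r2c2: 4 + 1 + 2 + 7 + 6 = 20.

20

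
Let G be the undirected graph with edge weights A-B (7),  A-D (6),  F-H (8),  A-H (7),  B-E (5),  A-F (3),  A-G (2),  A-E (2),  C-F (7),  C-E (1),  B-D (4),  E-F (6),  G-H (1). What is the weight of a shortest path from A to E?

Checking several routes:
A → F → C → E: 3 + 7 + 1 = 11
A → E: 2
A → B → E: 7 + 5 = 12
A → F → E: 3 + 6 = 9
The minimum is 2.

2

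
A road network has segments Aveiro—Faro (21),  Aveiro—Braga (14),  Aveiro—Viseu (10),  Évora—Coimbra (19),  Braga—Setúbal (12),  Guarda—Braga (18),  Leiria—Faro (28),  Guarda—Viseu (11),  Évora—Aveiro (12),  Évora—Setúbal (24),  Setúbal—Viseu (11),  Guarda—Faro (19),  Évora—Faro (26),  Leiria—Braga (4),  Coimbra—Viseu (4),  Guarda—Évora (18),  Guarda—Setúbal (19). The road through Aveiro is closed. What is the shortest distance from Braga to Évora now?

Checking several routes:
Braga - Guarda - Évora: 18 + 18 = 36
Braga - Guarda - Viseu - Coimbra - Évora: 18 + 11 + 4 + 19 = 52
Braga - Setúbal - Évora: 12 + 24 = 36
Braga - Setúbal - Viseu - Coimbra - Évora: 12 + 11 + 4 + 19 = 46
Braga - Setúbal - Guarda - Évora: 12 + 19 + 18 = 49
Best route has total 36 mi.

36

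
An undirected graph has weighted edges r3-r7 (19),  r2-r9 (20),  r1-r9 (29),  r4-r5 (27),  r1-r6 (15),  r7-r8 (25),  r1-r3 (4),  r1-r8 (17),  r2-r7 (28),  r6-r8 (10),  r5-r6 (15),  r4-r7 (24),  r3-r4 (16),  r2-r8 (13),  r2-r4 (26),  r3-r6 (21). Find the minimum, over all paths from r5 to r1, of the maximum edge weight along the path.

A few of the r5→r1 routes:
r5 -> r6 -> r3 -> r1: max(15, 21, 4) = 21
r5 -> r6 -> r8 -> r7 -> r4 -> r3 -> r1: max(15, 10, 25, 24, 16, 4) = 25
r5 -> r6 -> r8 -> r1: max(15, 10, 17) = 17
r5 -> r6 -> r3 -> r4 -> r7 -> r8 -> r1: max(15, 21, 16, 24, 25, 17) = 25
r5 -> r6 -> r1: max(15, 15) = 15
r5 -> r6 -> r3 -> r7 -> r8 -> r1: max(15, 21, 19, 25, 17) = 25
The minimum achievable maximum is 15.

15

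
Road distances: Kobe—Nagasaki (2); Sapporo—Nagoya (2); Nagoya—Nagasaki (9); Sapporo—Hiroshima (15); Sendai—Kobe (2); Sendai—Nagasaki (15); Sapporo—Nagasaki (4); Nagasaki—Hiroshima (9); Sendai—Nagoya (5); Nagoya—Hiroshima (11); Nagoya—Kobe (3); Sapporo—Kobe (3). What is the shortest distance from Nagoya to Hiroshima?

11

A few of the Nagoya→Hiroshima routes:
Nagoya-Sapporo-Nagasaki-Hiroshima: 2 + 4 + 9 = 15
Nagoya-Hiroshima: 11
Nagoya-Kobe-Nagasaki-Hiroshima: 3 + 2 + 9 = 14
Shortest: 11.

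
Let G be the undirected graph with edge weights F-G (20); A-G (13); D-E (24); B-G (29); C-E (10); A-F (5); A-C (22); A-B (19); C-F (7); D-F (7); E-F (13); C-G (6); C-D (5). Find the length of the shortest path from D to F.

Comparing a few candidate routes:
D -> C -> E -> F: 5 + 10 + 13 = 28
D -> C -> F: 5 + 7 = 12
D -> F: 7
D -> C -> G -> A -> F: 5 + 6 + 13 + 5 = 29
Shortest: 7.

7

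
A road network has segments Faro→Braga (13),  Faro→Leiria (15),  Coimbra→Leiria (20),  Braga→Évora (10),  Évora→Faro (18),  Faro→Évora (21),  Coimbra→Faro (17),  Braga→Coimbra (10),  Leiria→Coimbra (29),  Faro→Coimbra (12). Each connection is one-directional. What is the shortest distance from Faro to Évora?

21

Candidate routes:
Faro -> Braga -> Évora: 13 + 10 = 23
Faro -> Évora: 21
The minimum is 21 km.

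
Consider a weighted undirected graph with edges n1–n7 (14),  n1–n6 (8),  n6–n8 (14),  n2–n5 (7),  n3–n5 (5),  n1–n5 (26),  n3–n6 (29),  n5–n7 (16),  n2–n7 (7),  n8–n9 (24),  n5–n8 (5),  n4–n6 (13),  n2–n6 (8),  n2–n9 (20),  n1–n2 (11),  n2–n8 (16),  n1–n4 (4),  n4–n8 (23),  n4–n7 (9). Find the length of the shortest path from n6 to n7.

Checking several routes:
n6 -> n1 -> n4 -> n7: 8 + 4 + 9 = 21
n6 -> n1 -> n7: 8 + 14 = 22
n6 -> n2 -> n7: 8 + 7 = 15
n6 -> n4 -> n7: 13 + 9 = 22
Best route has total 15.

15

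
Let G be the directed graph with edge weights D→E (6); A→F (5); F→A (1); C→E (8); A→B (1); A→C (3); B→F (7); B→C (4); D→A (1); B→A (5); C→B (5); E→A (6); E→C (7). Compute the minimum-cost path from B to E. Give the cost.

Candidate routes:
B - F - A - C - E: 7 + 1 + 3 + 8 = 19
B - C - E: 4 + 8 = 12
B - A - C - E: 5 + 3 + 8 = 16
Shortest: 12.

12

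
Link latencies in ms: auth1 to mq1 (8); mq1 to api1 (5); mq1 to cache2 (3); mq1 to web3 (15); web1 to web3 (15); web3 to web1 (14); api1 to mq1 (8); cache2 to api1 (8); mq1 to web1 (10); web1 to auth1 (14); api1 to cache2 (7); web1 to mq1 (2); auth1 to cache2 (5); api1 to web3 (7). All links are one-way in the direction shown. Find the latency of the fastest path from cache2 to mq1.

Paths from cache2 to mq1:
cache2→api1→mq1: 8 + 8 = 16
cache2→api1→web3→web1→auth1→mq1: 8 + 7 + 14 + 14 + 8 = 51
cache2→api1→web3→web1→mq1: 8 + 7 + 14 + 2 = 31
The minimum is 16 ms.

16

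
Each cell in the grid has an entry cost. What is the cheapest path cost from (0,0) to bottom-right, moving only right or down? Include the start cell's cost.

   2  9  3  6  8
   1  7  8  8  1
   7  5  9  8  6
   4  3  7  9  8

One optimal route is (0,0) → (1,0) → (1,1) → (1,2) → (1,3) → (1,4) → (2,4) → (3,4).
Its cost is 2 + 1 + 7 + 8 + 8 + 1 + 6 + 8 = 41.

41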